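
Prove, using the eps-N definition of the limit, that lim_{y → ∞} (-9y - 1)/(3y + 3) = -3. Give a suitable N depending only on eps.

N = (8/3)/eps

Suppose eps > 0. We seek N > 0 such that y > N implies |(-9y - 1)/(3y + 3) + 3| < eps.
(-9y - 1)/(3y + 3) + 3 = (3(-9y - 1) − (-9)(3y + 3)) / (3(3y + 3)) = 24/(3(3y + 3)).
For y > 0 we have 3y + 3 > 3y, so |(-9y - 1)/(3y + 3) + 3| = 24/(3(3y + 3)) < 24/(3·3y) = (8/3)/y.
Thus |(-9y - 1)/(3y + 3) + 3| < eps whenever y > (8/3)/eps.
Take N = (8/3)/eps. If y > N then |(-9y - 1)/(3y + 3) + 3| < (8/3)/y < eps.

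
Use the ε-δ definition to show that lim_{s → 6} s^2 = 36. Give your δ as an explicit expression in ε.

Let ε > 0. We seek δ > 0 with 0 < |s − 6| < δ ⇒ |s^2 − 36| < ε.
Factor: s^2 − 36 = (s − 6)(s + 6), so |s^2 − 36| = |s − 6|·|s + 6|.
Restrict δ ≤ 1. Then |s − 6| < 1 gives |s| < 7, so by the triangle inequality |s + 6| ≤ 7 + 6 = 13.
Hence |s^2 − 36| ≤ 13|s − 6|, which is < ε once |s − 6| < ε/13.
Take δ = min(1, ε/13). If 0 < |s − 6| < δ then both bounds hold and |s^2 − 36| ≤ 13|s − 6| < 13·(ε/13) = ε.

δ = min(1, ε/13)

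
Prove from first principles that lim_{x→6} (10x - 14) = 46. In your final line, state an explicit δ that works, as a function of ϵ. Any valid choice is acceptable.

Suppose ϵ > 0. We need δ > 0 so that 0 < |x − 6| < δ implies |(10x - 14) − 46| < ϵ.
|(10x - 14) − 46| = |10x - 60| = 10|x − 6|.
So 10|x − 6| < ϵ exactly when |x − 6| < ϵ/10.
Take δ = ϵ/10. If 0 < |x − 6| < δ then |(10x - 14) − 46| = 10|x − 6| < 10·(ϵ/10) = ϵ.

δ = ϵ/10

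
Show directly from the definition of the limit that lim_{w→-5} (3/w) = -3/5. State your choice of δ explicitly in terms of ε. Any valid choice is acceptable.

δ = min(5/2, (25/6)ε)

Let ε > 0. We seek δ > 0 such that 0 < |w + 5| < δ implies |3/w + 3/5| < ε.
|3/w + 3/5| = 3·|-5 − w|/(5·|w|) = 3|w + 5|/(5|w|).
Restrict δ ≤ 5/2. Then |w + 5| < 5/2 gives |w| > 5/2, so 5|w| > 25/2.
Then |3/w + 3/5| < 3|w + 5|/(25/2), which is < ε when |w + 5| < (25/6)ε.
Take δ = min(5/2, (25/6)ε). Then 0 < |w + 5| < δ gives both |w + 5| < 5/2 and |w + 5| < (25/6)ε, so |3/w + 3/5| < ε.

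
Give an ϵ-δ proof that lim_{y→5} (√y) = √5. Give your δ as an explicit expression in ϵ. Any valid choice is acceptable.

Fix ϵ > 0. We want δ > 0 such that 0 < |y − 5| < δ implies |√y − √5| < ϵ.
Rationalise: √y − √5 = (y − 5)/(√y + √5), so |√y − √5| = |y − 5|/(√y + √5).
Restrict δ ≤ 5 so that |y − 5| < 5 forces y > 0, and then √y + √5 > √5.
Hence |√y − √5| < |y − 5|/√5, which is < ϵ once |y − 5| < √5·ϵ.
Take δ = min(5, √5·ϵ). If 0 < |y − 5| < δ then y > 0 and |√y − √5| < |y − 5|/√5 < ϵ.

δ = min(5, √5·ϵ)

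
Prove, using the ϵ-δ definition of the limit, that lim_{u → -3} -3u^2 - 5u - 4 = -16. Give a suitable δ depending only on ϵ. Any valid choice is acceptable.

Suppose ϵ > 0. We want δ > 0 such that 0 < |u + 3| < δ implies |(-3u^2 - 5u - 4) + 16| < ϵ.
(-3u^2 - 5u - 4) + 16 = -3u^2 - 5u + 12 = (u + 3)(-3u + 4).
So |(-3u^2 - 5u - 4) + 16| = |u + 3|·|-3u + 4|.
Require δ ≤ 2. Then |u + 3| < 2 gives |u| < 5, and by the triangle inequality |-3u + 4| ≤ 3·5 + 4 = 19.
Hence |(-3u^2 - 5u - 4) + 16| ≤ 19|u + 3| < ϵ provided |u + 3| < ϵ/19.
Choosing δ = min(2, ϵ/19) ensures both conditions, hence |(-3u^2 - 5u - 4) + 16| < ϵ.

δ = min(2, ϵ/19)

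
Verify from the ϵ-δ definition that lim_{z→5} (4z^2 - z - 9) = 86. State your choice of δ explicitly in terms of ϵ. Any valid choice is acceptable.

δ = min(1, ϵ/43)

Suppose ϵ > 0. We want δ > 0 such that 0 < |z − 5| < δ implies |(4z^2 - z - 9) − 86| < ϵ.
(4z^2 - z - 9) − 86 = 4z^2 - z - 95 = (z − 5)(4z + 19).
So |(4z^2 - z - 9) − 86| = |z − 5|·|4z + 19|.
Require δ ≤ 1. Then |z − 5| < 1 gives |z| < 6, and by the triangle inequality |4z + 19| ≤ 4·6 + 19 = 43.
Hence |(4z^2 - z - 9) − 86| ≤ 43|z − 5| < ϵ provided |z − 5| < ϵ/43.
Choosing δ = min(1, ϵ/43) ensures both conditions, hence |(4z^2 - z - 9) − 86| < ϵ.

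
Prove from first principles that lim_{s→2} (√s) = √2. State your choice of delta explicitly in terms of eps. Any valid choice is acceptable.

Suppose eps > 0. We want delta > 0 such that 0 < |s − 2| < delta implies |√s − √2| < eps.
Multiplying by the conjugate, |√s − √2| = |s − 2|/(√s + √2).
Restrict delta ≤ 2 so that |s − 2| < 2 forces s > 0, and then √s + √2 > √2.
Hence |√s − √2| < |s − 2|/√2, which is < eps once |s − 2| < √2·eps.
Take delta = min(2, √2·eps). If 0 < |s − 2| < delta then s > 0 and |√s − √2| < |s − 2|/√2 < eps.

delta = min(2, √2·eps)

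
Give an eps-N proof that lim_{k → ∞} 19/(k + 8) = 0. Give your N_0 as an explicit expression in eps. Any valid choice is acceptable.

N_0 = 19/eps

Fix eps > 0. For k ≥ 1, |19/(k + 8) − 0| = 19/(k + 8) ≤ 19/k.
We need 19/k < eps, i.e. k > 19/eps.
Take N_0 = 19/eps. If k > N_0 then |19/(k + 8)| ≤ 19/k < eps.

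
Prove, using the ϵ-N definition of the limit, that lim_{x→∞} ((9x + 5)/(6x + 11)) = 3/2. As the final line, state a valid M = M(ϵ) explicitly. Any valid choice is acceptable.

Fix ϵ > 0. We seek M > 0 such that x > M implies |(9x + 5)/(6x + 11) − (3/2)| < ϵ.
(9x + 5)/(6x + 11) − (3/2) = (6(9x + 5) − 9(6x + 11)) / (6(6x + 11)) = -69/(6(6x + 11)).
For x > 0 we have 6x + 11 > 6x, so |(9x + 5)/(6x + 11) − (3/2)| = 69/(6(6x + 11)) < 69/(6·6x) = (23/12)/x.
Thus |(9x + 5)/(6x + 11) − (3/2)| < ϵ whenever x > (23/12)/ϵ.
Take M = (23/12)/ϵ. If x > M then |(9x + 5)/(6x + 11) − (3/2)| < (23/12)/x < ϵ.

M = (23/12)/ϵ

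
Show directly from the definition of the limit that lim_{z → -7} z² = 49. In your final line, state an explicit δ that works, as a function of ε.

Let ε > 0 be given. We seek δ > 0 with 0 < |z + 7| < δ ⇒ |z² − 49| < ε.
Factor: z² − 49 = (z + 7)(z - 7), so |z² − 49| = |z + 7|·|z - 7|.
Impose δ ≤ 2 so that |z| < 9; then |z - 7| ≤ 16.
Hence |z² − 49| ≤ 16|z + 7|, which is < ε once |z + 7| < ε/16.
Take δ = min(2, ε/16). If 0 < |z + 7| < δ then both bounds hold and |z² − 49| ≤ 16|z + 7| < 16·(ε/16) = ε.

δ = min(2, ε/16)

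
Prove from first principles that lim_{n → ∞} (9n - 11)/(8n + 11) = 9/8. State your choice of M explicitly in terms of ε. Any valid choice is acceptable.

M = (187/64)/ε

Fix ε > 0. For n ≥ 1, |(9n - 11)/(8n + 11) − (9/8)| = |-187|/(8(8n + 11)) = 187/(8(8n + 11)).
Since 8n + 11 ≥ 8n for n ≥ 1, this is ≤ 187/(8·8n) = (187/64)/n.
So |(9n - 11)/(8n + 11) − (9/8)| < ε whenever n > (187/64)/ε.
Take M = (187/64)/ε. If n > M then |(9n - 11)/(8n + 11) − (9/8)| ≤ (187/64)/n < ε.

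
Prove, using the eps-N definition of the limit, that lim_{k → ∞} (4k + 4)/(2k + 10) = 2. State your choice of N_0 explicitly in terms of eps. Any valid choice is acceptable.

N_0 = 8/eps

Let eps > 0. For k ≥ 1, |(4k + 4)/(2k + 10) − 2| = |-32|/(2(2k + 10)) = 32/(2(2k + 10)).
Since 2k + 10 ≥ 2k for k ≥ 1, this is ≤ 32/(2·2k) = 8/k.
So |(4k + 4)/(2k + 10) − 2| < eps whenever k > 8/eps.
Take N_0 = 8/eps. If k > N_0 then |(4k + 4)/(2k + 10) − 2| ≤ 8/k < eps.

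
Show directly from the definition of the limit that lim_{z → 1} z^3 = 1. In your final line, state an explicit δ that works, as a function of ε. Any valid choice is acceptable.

δ = min(1, ε/7)

Let ε > 0 be given. We seek δ > 0 with 0 < |z − 1| < δ ⇒ |z^3 − 1| < ε.
Factor: z^3 − 1 = (z − 1)(z^2 + z + 1), so |z^3 − 1| = |z − 1|·|z^2 + z + 1|.
Impose δ ≤ 1 so that |z| < 2; then |z^2 + z + 1| ≤ 7.
Hence |z^3 − 1| ≤ 7|z − 1|, which is < ε once |z − 1| < ε/7.
Take δ = min(1, ε/7). If 0 < |z − 1| < δ then both bounds hold and |z^3 − 1| ≤ 7|z − 1| < 7·(ε/7) = ε.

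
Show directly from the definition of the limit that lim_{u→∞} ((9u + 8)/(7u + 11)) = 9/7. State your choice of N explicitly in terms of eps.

Fix eps > 0. We seek N > 0 such that u > N implies |(9u + 8)/(7u + 11) − (9/7)| < eps.
(9u + 8)/(7u + 11) − (9/7) = (7(9u + 8) − 9(7u + 11)) / (7(7u + 11)) = -43/(7(7u + 11)).
For u > 0 we have 7u + 11 > 7u, so |(9u + 8)/(7u + 11) − (9/7)| = 43/(7(7u + 11)) < 43/(7·7u) = (43/49)/u.
Thus |(9u + 8)/(7u + 11) − (9/7)| < eps whenever u > (43/49)/eps.
Take N = (43/49)/eps. If u > N then |(9u + 8)/(7u + 11) − (9/7)| < (43/49)/u < eps.

N = (43/49)/eps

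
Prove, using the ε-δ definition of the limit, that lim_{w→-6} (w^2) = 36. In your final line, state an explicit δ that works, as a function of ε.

δ = min(1, ε/13)

Let ε > 0 be given. We seek δ > 0 with 0 < |w + 6| < δ ⇒ |w^2 − 36| < ε.
Factor: w^2 − 36 = (w + 6)(w - 6), so |w^2 − 36| = |w + 6|·|w - 6|.
Restrict δ ≤ 1. Then |w + 6| < 1 gives |w| < 7, so by the triangle inequality |w - 6| ≤ 7 + 6 = 13.
Hence |w^2 − 36| ≤ 13|w + 6|, which is < ε once |w + 6| < ε/13.
Take δ = min(1, ε/13). If 0 < |w + 6| < δ then both bounds hold and |w^2 − 36| ≤ 13|w + 6| < 13·(ε/13) = ε.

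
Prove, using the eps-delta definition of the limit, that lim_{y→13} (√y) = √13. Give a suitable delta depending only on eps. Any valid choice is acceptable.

Let eps > 0. We want delta > 0 such that 0 < |y − 13| < delta implies |√y − √13| < eps.
Rationalise: √y − √13 = (y − 13)/(√y + √13), so |√y − √13| = |y − 13|/(√y + √13).
Restrict delta ≤ 13 so that |y − 13| < 13 forces y > 0, and then √y + √13 > √13.
Hence |√y − √13| < |y − 13|/√13, which is < eps once |y − 13| < √13·eps.
Take delta = min(13, √13·eps). If 0 < |y − 13| < delta then y > 0 and |√y − √13| < |y − 13|/√13 < eps.

delta = min(13, √13·eps)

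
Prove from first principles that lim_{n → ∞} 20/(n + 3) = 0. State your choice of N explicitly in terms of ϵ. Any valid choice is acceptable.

N = 20/ϵ

Let ϵ > 0. For n ≥ 1, |20/(n + 3) − 0| = 20/(n + 3) ≤ 20/n.
We need 20/n < ϵ, i.e. n > 20/ϵ.
Take N = 20/ϵ. If n > N then |20/(n + 3)| ≤ 20/n < ϵ.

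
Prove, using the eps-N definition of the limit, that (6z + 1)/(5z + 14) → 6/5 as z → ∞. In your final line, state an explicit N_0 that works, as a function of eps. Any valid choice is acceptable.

Suppose eps > 0. We seek N_0 > 0 such that z > N_0 implies |(6z + 1)/(5z + 14) − (6/5)| < eps.
(6z + 1)/(5z + 14) − (6/5) = (5(6z + 1) − 6(5z + 14)) / (5(5z + 14)) = -79/(5(5z + 14)).
For z > 0 we have 5z + 14 > 5z, so |(6z + 1)/(5z + 14) − (6/5)| = 79/(5(5z + 14)) < 79/(5·5z) = (79/25)/z.
Thus |(6z + 1)/(5z + 14) − (6/5)| < eps whenever z > (79/25)/eps.
Take N_0 = (79/25)/eps. If z > N_0 then |(6z + 1)/(5z + 14) − (6/5)| < (79/25)/z < eps.

N_0 = (79/25)/eps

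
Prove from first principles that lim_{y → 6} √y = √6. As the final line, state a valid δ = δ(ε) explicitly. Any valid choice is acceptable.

δ = min(6, √6·ε)

Let ε > 0 be given. We want δ > 0 such that 0 < |y − 6| < δ implies |√y − √6| < ε.
Rationalise: √y − √6 = (y − 6)/(√y + √6), so |√y − √6| = |y − 6|/(√y + √6).
Restrict δ ≤ 6 so that |y − 6| < 6 forces y > 0, and then √y + √6 > √6.
Hence |√y − √6| < |y − 6|/√6, which is < ε once |y − 6| < √6·ε.
Take δ = min(6, √6·ε). If 0 < |y − 6| < δ then y > 0 and |√y − √6| < |y − 6|/√6 < ε.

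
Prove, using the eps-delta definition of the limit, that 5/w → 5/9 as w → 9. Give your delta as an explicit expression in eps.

Let eps > 0 be given. We seek delta > 0 such that 0 < |w − 9| < delta implies |5/w − (5/9)| < eps.
|5/w − (5/9)| = 5·|9 − w|/(9·|w|) = 5|w − 9|/(9|w|).
Require delta ≤ 9/2 so that |w| > 9 − 9/2 = 9/2, hence 9|w| > 81/2.
Then |5/w − (5/9)| < 5|w − 9|/(81/2), which is < eps when |w − 9| < (81/10)eps.
Take delta = min(9/2, (81/10)eps). Then 0 < |w − 9| < delta gives both |w − 9| < 9/2 and |w − 9| < (81/10)eps, so |5/w − (5/9)| < eps.

delta = min(9/2, (81/10)eps)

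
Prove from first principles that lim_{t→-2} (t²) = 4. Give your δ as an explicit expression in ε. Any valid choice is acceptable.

δ = min(2, ε/6)

Let ε > 0. We seek δ > 0 with 0 < |t + 2| < δ ⇒ |t² − 4| < ε.
Factor: t² − 4 = (t + 2)(t - 2), so |t² − 4| = |t + 2|·|t - 2|.
Impose δ ≤ 2 so that |t| < 4; then |t - 2| ≤ 6.
Hence |t² − 4| ≤ 6|t + 2|, which is < ε once |t + 2| < ε/6.
Take δ = min(2, ε/6). If 0 < |t + 2| < δ then both bounds hold and |t² − 4| ≤ 6|t + 2| < 6·(ε/6) = ε.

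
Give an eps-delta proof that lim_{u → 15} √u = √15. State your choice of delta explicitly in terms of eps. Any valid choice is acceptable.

Fix eps > 0. We want delta > 0 such that 0 < |u − 15| < delta implies |√u − √15| < eps.
Rationalise: √u − √15 = (u − 15)/(√u + √15), so |√u − √15| = |u − 15|/(√u + √15).
Restrict delta ≤ 15 so that |u − 15| < 15 forces u > 0, and then √u + √15 > √15.
Hence |√u − √15| < |u − 15|/√15, which is < eps once |u − 15| < √15·eps.
Take delta = min(15, √15·eps). If 0 < |u − 15| < delta then u > 0 and |√u − √15| < |u − 15|/√15 < eps.

delta = min(15, √15·eps)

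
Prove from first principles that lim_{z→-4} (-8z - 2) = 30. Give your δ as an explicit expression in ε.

Let ε > 0 be given. We need δ > 0 so that 0 < |z + 4| < δ implies |(-8z - 2) − 30| < ε.
|(-8z - 2) − 30| = |-8z - 32| = 8|z + 4|.
So 8|z + 4| < ε exactly when |z + 4| < ε/8.
Take δ = ε/8. If 0 < |z + 4| < δ then |(-8z - 2) − 30| = 8|z + 4| < 8·(ε/8) = ε.

δ = ε/8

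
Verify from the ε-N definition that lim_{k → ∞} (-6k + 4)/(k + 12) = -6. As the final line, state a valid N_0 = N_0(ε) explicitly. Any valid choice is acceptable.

N_0 = 76/ε

Let ε > 0 be given. For k ≥ 1, |(-6k + 4)/(k + 12) + 6| = |76|/((k + 12)) = 76/((k + 12)).
Since k + 12 ≥ k for k ≥ 1, this is ≤ 76/(k) = 76/k.
So |(-6k + 4)/(k + 12) + 6| < ε whenever k > 76/ε.
Take N_0 = 76/ε. If k > N_0 then |(-6k + 4)/(k + 12) + 6| ≤ 76/k < ε.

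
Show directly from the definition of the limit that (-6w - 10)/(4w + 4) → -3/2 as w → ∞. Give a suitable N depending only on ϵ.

N = 1/ϵ

Fix ϵ > 0. We seek N > 0 such that w > N implies |(-6w - 10)/(4w + 4) + 3/2| < ϵ.
(-6w - 10)/(4w + 4) + 3/2 = (4(-6w - 10) − (-6)(4w + 4)) / (4(4w + 4)) = -16/(4(4w + 4)).
For w > 0 we have 4w + 4 > 4w, so |(-6w - 10)/(4w + 4) + 3/2| = 16/(4(4w + 4)) < 16/(4·4w) = 1/w.
Thus |(-6w - 10)/(4w + 4) + 3/2| < ϵ whenever w > 1/ϵ.
Take N = 1/ϵ. If w > N then |(-6w - 10)/(4w + 4) + 3/2| < 1/w < ϵ.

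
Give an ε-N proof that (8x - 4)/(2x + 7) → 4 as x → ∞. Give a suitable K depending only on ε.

K = 16/ε

Let ε > 0 be given. We seek K > 0 such that x > K implies |(8x - 4)/(2x + 7) − 4| < ε.
(8x - 4)/(2x + 7) − 4 = (2(8x - 4) − 8(2x + 7)) / (2(2x + 7)) = -64/(2(2x + 7)).
For x > 0 we have 2x + 7 > 2x, so |(8x - 4)/(2x + 7) − 4| = 64/(2(2x + 7)) < 64/(2·2x) = 16/x.
Thus |(8x - 4)/(2x + 7) − 4| < ε whenever x > 16/ε.
Take K = 16/ε. If x > K then |(8x - 4)/(2x + 7) − 4| < 16/x < ε.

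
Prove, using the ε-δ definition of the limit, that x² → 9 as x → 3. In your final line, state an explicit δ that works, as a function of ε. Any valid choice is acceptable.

δ = min(2, ε/8)

Let ε > 0 be given. We seek δ > 0 with 0 < |x − 3| < δ ⇒ |x² − 9| < ε.
Factor: x² − 9 = (x − 3)(x + 3), so |x² − 9| = |x − 3|·|x + 3|.
Impose δ ≤ 2 so that |x| < 5; then |x + 3| ≤ 8.
Hence |x² − 9| ≤ 8|x − 3|, which is < ε once |x − 3| < ε/8.
Take δ = min(2, ε/8). If 0 < |x − 3| < δ then both bounds hold and |x² − 9| ≤ 8|x − 3| < 8·(ε/8) = ε.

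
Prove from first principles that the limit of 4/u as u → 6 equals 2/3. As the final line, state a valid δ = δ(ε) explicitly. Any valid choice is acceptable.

Suppose ε > 0. We seek δ > 0 such that 0 < |u − 6| < δ implies |4/u − (2/3)| < ε.
|4/u − (2/3)| = 4·|6 − u|/(6·|u|) = 4|u − 6|/(6|u|).
Require δ ≤ 3 so that |u| > 6 − 3 = 3, hence 6|u| > 18.
Then |4/u − (2/3)| < 4|u − 6|/18, which is < ε when |u − 6| < (9/2)ε.
Take δ = min(3, (9/2)ε). Then 0 < |u − 6| < δ gives both |u − 6| < 3 and |u − 6| < (9/2)ε, so |4/u − (2/3)| < ε.

δ = min(3, (9/2)ε)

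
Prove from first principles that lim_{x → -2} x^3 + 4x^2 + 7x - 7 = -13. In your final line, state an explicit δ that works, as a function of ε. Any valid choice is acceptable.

Let ε > 0 be given. We want δ > 0 such that 0 < |x + 2| < δ implies |(x^3 + 4x^2 + 7x - 7) + 13| < ε.
(x^3 + 4x^2 + 7x - 7) + 13 = x^3 + 4x^2 + 7x + 6 = (x + 2)(x^2 + 2x + 3).
So |(x^3 + 4x^2 + 7x - 7) + 13| = |x + 2|·|x^2 + 2x + 3|.
Assume first that |x + 2| < 1, so |x| < 3. Then |x^2 + 2x + 3| ≤ 3^2 + 2·3 + 3 = 18.
Hence |(x^3 + 4x^2 + 7x - 7) + 13| ≤ 18|x + 2| < ε provided |x + 2| < ε/18.
Choosing δ = min(1, ε/18) ensures both conditions, hence |(x^3 + 4x^2 + 7x - 7) + 13| < ε.

δ = min(1, ε/18)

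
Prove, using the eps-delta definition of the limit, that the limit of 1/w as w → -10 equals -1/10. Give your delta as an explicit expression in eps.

Suppose eps > 0. We seek delta > 0 such that 0 < |w + 10| < delta implies |1/w + 1/10| < eps.
|1/w + 1/10| = |-10 − w|/(10·|w|) = |w + 10|/(10|w|).
Restrict delta ≤ 5. Then |w + 10| < 5 gives |w| > 5, so 10|w| > 50.
Then |1/w + 1/10| < |w + 10|/50, which is < eps when |w + 10| < 50eps.
Take delta = min(5, 50eps). Then 0 < |w + 10| < delta gives both |w + 10| < 5 and |w + 10| < 50eps, so |1/w + 1/10| < eps.

delta = min(5, 50eps)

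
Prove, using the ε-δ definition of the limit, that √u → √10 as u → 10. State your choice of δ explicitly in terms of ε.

δ = min(10, √10·ε)

Let ε > 0 be given. We want δ > 0 such that 0 < |u − 10| < δ implies |√u − √10| < ε.
Rationalise: √u − √10 = (u − 10)/(√u + √10), so |√u − √10| = |u − 10|/(√u + √10).
Restrict δ ≤ 10 so that |u − 10| < 10 forces u > 0, and then √u + √10 > √10.
Hence |√u − √10| < |u − 10|/√10, which is < ε once |u − 10| < √10·ε.
Take δ = min(10, √10·ε). If 0 < |u − 10| < δ then u > 0 and |√u − √10| < |u − 10|/√10 < ε.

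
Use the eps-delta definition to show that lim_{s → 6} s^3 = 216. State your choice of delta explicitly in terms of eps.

delta = min(1, eps/127)

Let eps > 0 be given. We seek delta > 0 with 0 < |s − 6| < delta ⇒ |s^3 − 216| < eps.
Factor: s^3 − 216 = (s − 6)(s^2 + 6s + 36), so |s^3 − 216| = |s − 6|·|s^2 + 6s + 36|.
Restrict delta ≤ 1. Then |s − 6| < 1 gives |s| < 7, so by the triangle inequality |s^2 + 6s + 36| ≤ 7^2 + 6·7 + 36 = 127.
Hence |s^3 − 216| ≤ 127|s − 6|, which is < eps once |s − 6| < eps/127.
Take delta = min(1, eps/127). If 0 < |s − 6| < delta then both bounds hold and |s^3 − 216| ≤ 127|s − 6| < 127·(eps/127) = eps.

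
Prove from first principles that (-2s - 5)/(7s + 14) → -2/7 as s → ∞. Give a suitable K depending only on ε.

Let ε > 0. We seek K > 0 such that s > K implies |(-2s - 5)/(7s + 14) + 2/7| < ε.
(-2s - 5)/(7s + 14) + 2/7 = (7(-2s - 5) − (-2)(7s + 14)) / (7(7s + 14)) = -7/(7(7s + 14)).
For s > 0 we have 7s + 14 > 7s, so |(-2s - 5)/(7s + 14) + 2/7| = 7/(7(7s + 14)) < 7/(7·7s) = (1/7)/s.
Thus |(-2s - 5)/(7s + 14) + 2/7| < ε whenever s > (1/7)/ε.
Take K = (1/7)/ε. If s > K then |(-2s - 5)/(7s + 14) + 2/7| < (1/7)/s < ε.

K = (1/7)/ε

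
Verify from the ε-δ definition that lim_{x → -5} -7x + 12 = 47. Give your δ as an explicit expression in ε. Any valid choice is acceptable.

δ = ε/7

Let ε > 0 be given. We need δ > 0 so that 0 < |x + 5| < δ implies |(-7x + 12) − 47| < ε.
|(-7x + 12) − 47| = |-7x - 35| = 7|x + 5|.
So 7|x + 5| < ε exactly when |x + 5| < ε/7.
Choosing δ = ε/7 gives |(-7x + 12) − 47| = 7|x + 5| < ε whenever |x + 5| < δ.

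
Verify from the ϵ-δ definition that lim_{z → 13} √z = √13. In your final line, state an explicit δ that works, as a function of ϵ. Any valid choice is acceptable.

Fix ϵ > 0. We want δ > 0 such that 0 < |z − 13| < δ implies |√z − √13| < ϵ.
Multiplying by the conjugate, |√z − √13| = |z − 13|/(√z + √13).
Restrict δ ≤ 13 so that |z − 13| < 13 forces z > 0, and then √z + √13 > √13.
Hence |√z − √13| < |z − 13|/√13, which is < ϵ once |z − 13| < √13·ϵ.
Take δ = min(13, √13·ϵ). If 0 < |z − 13| < δ then z > 0 and |√z − √13| < |z − 13|/√13 < ϵ.

δ = min(13, √13·ϵ)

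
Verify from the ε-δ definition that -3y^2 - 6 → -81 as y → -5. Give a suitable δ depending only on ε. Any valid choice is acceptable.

Fix ε > 0. We want δ > 0 such that 0 < |y + 5| < δ implies |(-3y^2 - 6) + 81| < ε.
(-3y^2 - 6) + 81 = -3y^2 + 75 = (y + 5)(-3y + 15).
So |(-3y^2 - 6) + 81| = |y + 5|·|-3y + 15|.
Assume first that |y + 5| < 1, so |y| < 6. Then |-3y + 15| ≤ 3·6 + 15 = 33.
Hence |(-3y^2 - 6) + 81| ≤ 33|y + 5| < ε provided |y + 5| < ε/33.
Take δ = min(1, ε/33). Then 0 < |y + 5| < δ gives both |y + 5| < 1 and |y + 5| < ε/33, so |(-3y^2 - 6) + 81| < ε.

δ = min(1, ε/33)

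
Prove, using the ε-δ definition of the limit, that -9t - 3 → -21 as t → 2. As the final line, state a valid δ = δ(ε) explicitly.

Suppose ε > 0. We need δ > 0 so that 0 < |t − 2| < δ implies |(-9t - 3) + 21| < ε.
Since (-9t - 3) + 21 = -9(t − 2), we have |(-9t - 3) + 21| = 9|t − 2|.
So 9|t − 2| < ε exactly when |t − 2| < ε/9.
Choosing δ = ε/9 gives |(-9t - 3) + 21| = 9|t − 2| < ε whenever |t − 2| < δ.

δ = ε/9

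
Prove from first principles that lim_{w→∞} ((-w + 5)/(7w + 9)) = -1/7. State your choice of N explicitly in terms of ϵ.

N = (44/49)/ϵ

Suppose ϵ > 0. We seek N > 0 such that w > N implies |(-w + 5)/(7w + 9) + 1/7| < ϵ.
(-w + 5)/(7w + 9) + 1/7 = (7(-w + 5) − (-1)(7w + 9)) / (7(7w + 9)) = 44/(7(7w + 9)).
For w > 0 we have 7w + 9 > 7w, so |(-w + 5)/(7w + 9) + 1/7| = 44/(7(7w + 9)) < 44/(7·7w) = (44/49)/w.
Thus |(-w + 5)/(7w + 9) + 1/7| < ϵ whenever w > (44/49)/ϵ.
Take N = (44/49)/ϵ. If w > N then |(-w + 5)/(7w + 9) + 1/7| < (44/49)/w < ϵ.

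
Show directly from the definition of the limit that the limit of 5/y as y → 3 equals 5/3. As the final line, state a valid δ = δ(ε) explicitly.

Let ε > 0. We seek δ > 0 such that 0 < |y − 3| < δ implies |5/y − (5/3)| < ε.
|5/y − (5/3)| = 5·|3 − y|/(3·|y|) = 5|y − 3|/(3|y|).
Require δ ≤ 3/2 so that |y| > 3 − 3/2 = 3/2, hence 3|y| > 9/2.
Then |5/y − (5/3)| < 5|y − 3|/(9/2), which is < ε when |y − 3| < (9/10)ε.
Take δ = min(3/2, (9/10)ε). Then 0 < |y − 3| < δ gives both |y − 3| < 3/2 and |y − 3| < (9/10)ε, so |5/y − (5/3)| < ε.

δ = min(3/2, (9/10)ε)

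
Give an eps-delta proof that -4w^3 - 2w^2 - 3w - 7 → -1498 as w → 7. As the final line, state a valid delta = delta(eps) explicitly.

delta = min(1, eps/709)

Fix eps > 0. We want delta > 0 such that 0 < |w − 7| < delta implies |(-4w^3 - 2w^2 - 3w - 7) + 1498| < eps.
(-4w^3 - 2w^2 - 3w - 7) + 1498 = -4w^3 - 2w^2 - 3w + 1491 = (w − 7)(-4w^2 - 30w - 213).
So |(-4w^3 - 2w^2 - 3w - 7) + 1498| = |w − 7|·|-4w^2 - 30w - 213|.
Assume first that |w − 7| < 1, so |w| < 8. Then |-4w^2 - 30w - 213| ≤ 4·8^2 + 30·8 + 213 = 709.
Hence |(-4w^3 - 2w^2 - 3w - 7) + 1498| ≤ 709|w − 7| < eps provided |w − 7| < eps/709.
Choosing delta = min(1, eps/709) ensures both conditions, hence |(-4w^3 - 2w^2 - 3w - 7) + 1498| < eps.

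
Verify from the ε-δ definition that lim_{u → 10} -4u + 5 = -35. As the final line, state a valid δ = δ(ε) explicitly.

Suppose ε > 0. We need δ > 0 so that 0 < |u − 10| < δ implies |(-4u + 5) + 35| < ε.
|(-4u + 5) + 35| = |-4u + 40| = 4|u − 10|.
Thus it suffices that |u − 10| < ε/4.
Choosing δ = ε/4 gives |(-4u + 5) + 35| = 4|u − 10| < ε whenever |u − 10| < δ.

δ = ε/4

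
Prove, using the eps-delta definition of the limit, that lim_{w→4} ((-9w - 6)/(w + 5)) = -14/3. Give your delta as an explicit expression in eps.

Let eps > 0 be given. We want delta > 0 with 0 < |w − 4| < delta ⇒ |(-9w - 6)/(w + 5) + 14/3| < eps.
Combining over a common denominator, (-9w - 6)/(w + 5) + 14/3 = [(-9w - 6)·9 − (-42)·(w + 5)] / [9·(w + 5)] = -39(w − 4) / (9(w + 5)).
So |(-9w - 6)/(w + 5) + 14/3| = 39|w − 4| / (9·|w + 5|).
Restrict delta ≤ 9/2. Then |w − 4| < 9/2 gives |w + 5| = |(w − 4) + 9| ≥ 9 − 9/2 = 9/2.
Hence |(-9w - 6)/(w + 5) + 14/3| < 39|w − 4|/(9·(9/2)) = (26/27)|w − 4|, which is < eps once |w − 4| < (27/26)eps.
Take delta = min(9/2, (27/26)eps). Then 0 < |w − 4| < delta forces both bounds, so |(-9w - 6)/(w + 5) + 14/3| < eps.

delta = min(9/2, (27/26)eps)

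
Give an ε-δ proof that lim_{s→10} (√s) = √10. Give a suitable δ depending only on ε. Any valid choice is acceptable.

Fix ε > 0. We want δ > 0 such that 0 < |s − 10| < δ implies |√s − √10| < ε.
Multiplying by the conjugate, |√s − √10| = |s − 10|/(√s + √10).
Restrict δ ≤ 10 so that |s − 10| < 10 forces s > 0, and then √s + √10 > √10.
Hence |√s − √10| < |s − 10|/√10, which is < ε once |s − 10| < √10·ε.
Take δ = min(10, √10·ε). If 0 < |s − 10| < δ then s > 0 and |√s − √10| < |s − 10|/√10 < ε.

δ = min(10, √10·ε)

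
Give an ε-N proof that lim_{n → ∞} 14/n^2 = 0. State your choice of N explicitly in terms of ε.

Suppose ε > 0. For n ≥ 1, |14/n^2 − 0| = 14/n^2.
14/n^2 < ε ⇔ n^2 > 14/ε ⇔ n > (14/ε)^{1/2}.
Take N = (14/ε)^{1/2}. Then n > N implies 14/n^2 < ε.

N = (14/ε)^{1/2}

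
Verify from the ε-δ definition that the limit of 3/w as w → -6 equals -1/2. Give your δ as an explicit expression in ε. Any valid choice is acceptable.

δ = min(3, 6ε)

Fix ε > 0. We seek δ > 0 such that 0 < |w + 6| < δ implies |3/w + 1/2| < ε.
|3/w + 1/2| = 3·|-6 − w|/(6·|w|) = 3|w + 6|/(6|w|).
Require δ ≤ 3 so that |w| > 6 − 3 = 3, hence 6|w| > 18.
Then |3/w + 1/2| < 3|w + 6|/18, which is < ε when |w + 6| < 6ε.
Take δ = min(3, 6ε). Then 0 < |w + 6| < δ gives both |w + 6| < 3 and |w + 6| < 6ε, so |3/w + 1/2| < ε.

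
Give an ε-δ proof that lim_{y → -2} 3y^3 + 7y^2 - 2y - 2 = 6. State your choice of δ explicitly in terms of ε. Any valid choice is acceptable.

δ = min(1, ε/34)

Fix ε > 0. We want δ > 0 such that 0 < |y + 2| < δ implies |(3y^3 + 7y^2 - 2y - 2) − 6| < ε.
(3y^3 + 7y^2 - 2y - 2) − 6 = 3y^3 + 7y^2 - 2y - 8 = (y + 2)(3y^2 + y - 4).
So |(3y^3 + 7y^2 - 2y - 2) − 6| = |y + 2|·|3y^2 + y - 4|.
Require δ ≤ 1. Then |y + 2| < 1 gives |y| < 3, and by the triangle inequality |3y^2 + y - 4| ≤ 3·3^2 + 3 + 4 = 34.
Hence |(3y^3 + 7y^2 - 2y - 2) − 6| ≤ 34|y + 2| < ε provided |y + 2| < ε/34.
Take δ = min(1, ε/34). Then 0 < |y + 2| < δ gives both |y + 2| < 1 and |y + 2| < ε/34, so |(3y^3 + 7y^2 - 2y - 2) − 6| < ε.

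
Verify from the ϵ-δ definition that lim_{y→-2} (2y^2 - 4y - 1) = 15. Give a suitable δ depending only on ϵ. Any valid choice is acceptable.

Suppose ϵ > 0. We want δ > 0 such that 0 < |y + 2| < δ implies |(2y^2 - 4y - 1) − 15| < ϵ.
(2y^2 - 4y - 1) − 15 = 2y^2 - 4y - 16 = (y + 2)(2y - 8).
So |(2y^2 - 4y - 1) − 15| = |y + 2|·|2y - 8|.
Require δ ≤ 1. Then |y + 2| < 1 gives |y| < 3, and by the triangle inequality |2y - 8| ≤ 2·3 + 8 = 14.
Hence |(2y^2 - 4y - 1) − 15| ≤ 14|y + 2| < ϵ provided |y + 2| < ϵ/14.
Choosing δ = min(1, ϵ/14) ensures both conditions, hence |(2y^2 - 4y - 1) − 15| < ϵ.

δ = min(1, ϵ/14)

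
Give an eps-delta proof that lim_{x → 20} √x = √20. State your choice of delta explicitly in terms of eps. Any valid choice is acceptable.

delta = min(20, √20·eps)

Let eps > 0 be given. We want delta > 0 such that 0 < |x − 20| < delta implies |√x − √20| < eps.
Rationalise: √x − √20 = (x − 20)/(√x + √20), so |√x − √20| = |x − 20|/(√x + √20).
Restrict delta ≤ 20 so that |x − 20| < 20 forces x > 0, and then √x + √20 > √20.
Hence |√x − √20| < |x − 20|/√20, which is < eps once |x − 20| < √20·eps.
Take delta = min(20, √20·eps). If 0 < |x − 20| < delta then x > 0 and |√x − √20| < |x − 20|/√20 < eps.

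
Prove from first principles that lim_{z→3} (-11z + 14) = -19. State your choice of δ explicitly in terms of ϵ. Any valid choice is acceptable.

δ = ϵ/11

Let ϵ > 0. We need δ > 0 so that 0 < |z − 3| < δ implies |(-11z + 14) + 19| < ϵ.
|(-11z + 14) + 19| = |-11z + 33| = 11|z − 3|.
Thus it suffices that |z − 3| < ϵ/11.
Take δ = ϵ/11. If 0 < |z − 3| < δ then |(-11z + 14) + 19| = 11|z − 3| < 11·(ϵ/11) = ϵ.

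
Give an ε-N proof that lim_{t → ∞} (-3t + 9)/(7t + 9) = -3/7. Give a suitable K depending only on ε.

K = (90/49)/ε

Let ε > 0. We seek K > 0 such that t > K implies |(-3t + 9)/(7t + 9) + 3/7| < ε.
(-3t + 9)/(7t + 9) + 3/7 = (7(-3t + 9) − (-3)(7t + 9)) / (7(7t + 9)) = 90/(7(7t + 9)).
For t > 0 we have 7t + 9 > 7t, so |(-3t + 9)/(7t + 9) + 3/7| = 90/(7(7t + 9)) < 90/(7·7t) = (90/49)/t.
Thus |(-3t + 9)/(7t + 9) + 3/7| < ε whenever t > (90/49)/ε.
Take K = (90/49)/ε. If t > K then |(-3t + 9)/(7t + 9) + 3/7| < (90/49)/t < ε.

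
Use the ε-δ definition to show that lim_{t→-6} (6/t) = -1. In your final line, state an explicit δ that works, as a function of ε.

Fix ε > 0. We seek δ > 0 such that 0 < |t + 6| < δ implies |6/t + 1| < ε.
|6/t + 1| = 6·|-6 − t|/(6·|t|) = 6|t + 6|/(6|t|).
Require δ ≤ 3 so that |t| > 6 − 3 = 3, hence 6|t| > 18.
Then |6/t + 1| < 6|t + 6|/18, which is < ε when |t + 6| < 3ε.
Take δ = min(3, 3ε). Then 0 < |t + 6| < δ gives both |t + 6| < 3 and |t + 6| < 3ε, so |6/t + 1| < ε.

δ = min(3, 3ε)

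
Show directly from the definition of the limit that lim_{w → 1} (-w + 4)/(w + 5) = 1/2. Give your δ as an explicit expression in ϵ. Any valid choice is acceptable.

Let ϵ > 0 be given. We want δ > 0 with 0 < |w − 1| < δ ⇒ |(-w + 4)/(w + 5) − (1/2)| < ϵ.
Combining over a common denominator, (-w + 4)/(w + 5) − (1/2) = [(-w + 4)·6 − 3·(w + 5)] / [6·(w + 5)] = -9(w − 1) / (6(w + 5)).
So |(-w + 4)/(w + 5) − (1/2)| = 9|w − 1| / (6·|w + 5|).
Restrict δ ≤ 3. Then |w − 1| < 3 gives |w + 5| = |(w − 1) + 6| ≥ 6 − 3 = 3.
Hence |(-w + 4)/(w + 5) − (1/2)| < 9|w − 1|/(6·3) = (1/2)|w − 1|, which is < ϵ once |w − 1| < 2ϵ.
Take δ = min(3, 2ϵ). Then 0 < |w − 1| < δ forces both bounds, so |(-w + 4)/(w + 5) − (1/2)| < ϵ.

δ = min(3, 2ϵ)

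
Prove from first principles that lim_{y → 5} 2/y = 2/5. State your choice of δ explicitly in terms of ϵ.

δ = min(5/2, (25/4)ϵ)

Let ϵ > 0. We seek δ > 0 such that 0 < |y − 5| < δ implies |2/y − (2/5)| < ϵ.
|2/y − (2/5)| = 2·|5 − y|/(5·|y|) = 2|y − 5|/(5|y|).
Restrict δ ≤ 5/2. Then |y − 5| < 5/2 gives |y| > 5/2, so 5|y| > 25/2.
Then |2/y − (2/5)| < 2|y − 5|/(25/2), which is < ϵ when |y − 5| < (25/4)ϵ.
Take δ = min(5/2, (25/4)ϵ). Then 0 < |y − 5| < δ gives both |y − 5| < 5/2 and |y − 5| < (25/4)ϵ, so |2/y − (2/5)| < ϵ.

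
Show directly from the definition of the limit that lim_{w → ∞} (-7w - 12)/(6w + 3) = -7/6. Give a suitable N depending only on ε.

Let ε > 0 be given. We seek N > 0 such that w > N implies |(-7w - 12)/(6w + 3) + 7/6| < ε.
(-7w - 12)/(6w + 3) + 7/6 = (6(-7w - 12) − (-7)(6w + 3)) / (6(6w + 3)) = -51/(6(6w + 3)).
For w > 0 we have 6w + 3 > 6w, so |(-7w - 12)/(6w + 3) + 7/6| = 51/(6(6w + 3)) < 51/(6·6w) = (17/12)/w.
Thus |(-7w - 12)/(6w + 3) + 7/6| < ε whenever w > (17/12)/ε.
Take N = (17/12)/ε. If w > N then |(-7w - 12)/(6w + 3) + 7/6| < (17/12)/w < ε.

N = (17/12)/ε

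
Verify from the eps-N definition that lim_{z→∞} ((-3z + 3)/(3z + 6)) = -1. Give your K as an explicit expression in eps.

Let eps > 0 be given. We seek K > 0 such that z > K implies |(-3z + 3)/(3z + 6) + 1| < eps.
(-3z + 3)/(3z + 6) + 1 = (3(-3z + 3) − (-3)(3z + 6)) / (3(3z + 6)) = 27/(3(3z + 6)).
For z > 0 we have 3z + 6 > 3z, so |(-3z + 3)/(3z + 6) + 1| = 27/(3(3z + 6)) < 27/(3·3z) = 3/z.
Thus |(-3z + 3)/(3z + 6) + 1| < eps whenever z > 3/eps.
Take K = 3/eps. If z > K then |(-3z + 3)/(3z + 6) + 1| < 3/z < eps.

K = 3/eps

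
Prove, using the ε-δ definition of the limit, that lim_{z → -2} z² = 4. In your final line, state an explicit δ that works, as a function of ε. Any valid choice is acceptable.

δ = min(1, ε/5)

Suppose ε > 0. We seek δ > 0 with 0 < |z + 2| < δ ⇒ |z² − 4| < ε.
Factor: z² − 4 = (z + 2)(z - 2), so |z² − 4| = |z + 2|·|z - 2|.
Impose δ ≤ 1 so that |z| < 3; then |z - 2| ≤ 5.
Hence |z² − 4| ≤ 5|z + 2|, which is < ε once |z + 2| < ε/5.
Take δ = min(1, ε/5). If 0 < |z + 2| < δ then both bounds hold and |z² − 4| ≤ 5|z + 2| < 5·(ε/5) = ε.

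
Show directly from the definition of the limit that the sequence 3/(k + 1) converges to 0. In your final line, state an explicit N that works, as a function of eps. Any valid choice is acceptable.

Let eps > 0 be given. For k ≥ 1, |3/(k + 1) − 0| = 3/(k + 1) ≤ 3/k.
We need 3/k < eps, i.e. k > 3/eps.
Take N = 3/eps. If k > N then |3/(k + 1)| ≤ 3/k < eps.

N = 3/eps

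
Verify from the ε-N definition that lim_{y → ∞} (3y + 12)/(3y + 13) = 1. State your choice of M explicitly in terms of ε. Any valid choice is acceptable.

M = (1/3)/ε

Suppose ε > 0. We seek M > 0 such that y > M implies |(3y + 12)/(3y + 13) − 1| < ε.
(3y + 12)/(3y + 13) − 1 = (3(3y + 12) − 3(3y + 13)) / (3(3y + 13)) = -3/(3(3y + 13)).
For y > 0 we have 3y + 13 > 3y, so |(3y + 12)/(3y + 13) − 1| = 3/(3(3y + 13)) < 3/(3·3y) = (1/3)/y.
Thus |(3y + 12)/(3y + 13) − 1| < ε whenever y > (1/3)/ε.
Take M = (1/3)/ε. If y > M then |(3y + 12)/(3y + 13) − 1| < (1/3)/y < ε.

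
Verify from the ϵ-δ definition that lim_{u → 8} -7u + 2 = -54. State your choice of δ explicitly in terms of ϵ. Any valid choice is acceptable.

δ = ϵ/7

Fix ϵ > 0. We need δ > 0 so that 0 < |u − 8| < δ implies |(-7u + 2) + 54| < ϵ.
|(-7u + 2) + 54| = |-7u + 56| = 7|u − 8|.
So 7|u − 8| < ϵ exactly when |u − 8| < ϵ/7.
Take δ = ϵ/7. If 0 < |u − 8| < δ then |(-7u + 2) + 54| = 7|u − 8| < 7·(ϵ/7) = ϵ.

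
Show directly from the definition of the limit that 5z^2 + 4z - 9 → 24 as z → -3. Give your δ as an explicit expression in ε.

Let ε > 0 be given. We want δ > 0 such that 0 < |z + 3| < δ implies |(5z^2 + 4z - 9) − 24| < ε.
(5z^2 + 4z - 9) − 24 = 5z^2 + 4z - 33 = (z + 3)(5z - 11).
So |(5z^2 + 4z - 9) − 24| = |z + 3|·|5z - 11|.
Require δ ≤ 1. Then |z + 3| < 1 gives |z| < 4, and by the triangle inequality |5z - 11| ≤ 5·4 + 11 = 31.
Hence |(5z^2 + 4z - 9) − 24| ≤ 31|z + 3| < ε provided |z + 3| < ε/31.
Take δ = min(1, ε/31). Then 0 < |z + 3| < δ gives both |z + 3| < 1 and |z + 3| < ε/31, so |(5z^2 + 4z - 9) − 24| < ε.

δ = min(1, ε/31)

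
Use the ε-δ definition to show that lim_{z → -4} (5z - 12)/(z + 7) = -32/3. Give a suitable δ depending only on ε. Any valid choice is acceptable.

Suppose ε > 0. We want δ > 0 with 0 < |z + 4| < δ ⇒ |(5z - 12)/(z + 7) + 32/3| < ε.
Combining over a common denominator, (5z - 12)/(z + 7) + 32/3 = [(5z - 12)·3 − (-32)·(z + 7)] / [3·(z + 7)] = 47(z + 4) / (3(z + 7)).
So |(5z - 12)/(z + 7) + 32/3| = 47|z + 4| / (3·|z + 7|).
Restrict δ ≤ 3/2. Then |z + 4| < 3/2 gives |z + 7| = |(z + 4) + 3| ≥ 3 − 3/2 = 3/2.
Hence |(5z - 12)/(z + 7) + 32/3| < 47|z + 4|/(3·(3/2)) = (94/9)|z + 4|, which is < ε once |z + 4| < (9/94)ε.
Take δ = min(3/2, (9/94)ε). Then 0 < |z + 4| < δ forces both bounds, so |(5z - 12)/(z + 7) + 32/3| < ε.

δ = min(3/2, (9/94)ε)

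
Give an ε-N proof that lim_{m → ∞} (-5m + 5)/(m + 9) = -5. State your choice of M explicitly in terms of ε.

Let ε > 0 be given. For m ≥ 1, |(-5m + 5)/(m + 9) + 5| = |50|/((m + 9)) = 50/((m + 9)).
Since m + 9 ≥ m for m ≥ 1, this is ≤ 50/(m) = 50/m.
So |(-5m + 5)/(m + 9) + 5| < ε whenever m > 50/ε.
Take M = 50/ε. If m > M then |(-5m + 5)/(m + 9) + 5| ≤ 50/m < ε.

M = 50/ε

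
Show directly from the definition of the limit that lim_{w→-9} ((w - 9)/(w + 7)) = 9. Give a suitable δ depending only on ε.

Let ε > 0. We want δ > 0 with 0 < |w + 9| < δ ⇒ |(w - 9)/(w + 7) − 9| < ε.
Combining over a common denominator, (w - 9)/(w + 7) − 9 = [(w - 9)·(-2) − (-18)·(w + 7)] / [(-2)·(w + 7)] = 16(w + 9) / ((-2)(w + 7)).
So |(w - 9)/(w + 7) − 9| = 16|w + 9| / (2·|w + 7|).
Restrict δ ≤ 1. Then |w + 9| < 1 gives |w + 7| = |(w + 9) + (-2)| ≥ 2 − 1 = 1.
Hence |(w - 9)/(w + 7) − 9| < 16|w + 9|/(2·1) = 8|w + 9|, which is < ε once |w + 9| < (1/8)ε.
Take δ = min(1, (1/8)ε). Then 0 < |w + 9| < δ forces both bounds, so |(w - 9)/(w + 7) − 9| < ε.

δ = min(1, (1/8)ε)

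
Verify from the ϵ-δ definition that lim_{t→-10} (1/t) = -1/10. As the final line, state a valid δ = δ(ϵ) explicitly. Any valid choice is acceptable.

Fix ϵ > 0. We seek δ > 0 such that 0 < |t + 10| < δ implies |1/t + 1/10| < ϵ.
|1/t + 1/10| = |-10 − t|/(10·|t|) = |t + 10|/(10|t|).
Require δ ≤ 5 so that |t| > 10 − 5 = 5, hence 10|t| > 50.
Then |1/t + 1/10| < |t + 10|/50, which is < ϵ when |t + 10| < 50ϵ.
Take δ = min(5, 50ϵ). Then 0 < |t + 10| < δ gives both |t + 10| < 5 and |t + 10| < 50ϵ, so |1/t + 1/10| < ϵ.

δ = min(5, 50ϵ)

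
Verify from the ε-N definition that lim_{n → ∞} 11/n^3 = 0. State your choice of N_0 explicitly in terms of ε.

Let ε > 0 be given. For n ≥ 1, |11/n^3 − 0| = 11/n^3.
11/n^3 < ε ⇔ n^3 > 11/ε ⇔ n > (11/ε)^{1/3}.
Take N_0 = (11/ε)^{1/3}. Then n > N_0 implies 11/n^3 < ε.

N_0 = (11/ε)^{1/3}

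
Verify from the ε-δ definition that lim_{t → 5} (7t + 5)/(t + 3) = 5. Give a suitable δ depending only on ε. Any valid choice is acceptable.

Suppose ε > 0. We want δ > 0 with 0 < |t − 5| < δ ⇒ |(7t + 5)/(t + 3) − 5| < ε.
Combining over a common denominator, (7t + 5)/(t + 3) − 5 = [(7t + 5)·8 − 40·(t + 3)] / [8·(t + 3)] = 16(t − 5) / (8(t + 3)).
So |(7t + 5)/(t + 3) − 5| = 16|t − 5| / (8·|t + 3|).
Require δ ≤ 4, so |t + 3| ≥ |8| − |t − 5| > 8 − 4 = 4.
Hence |(7t + 5)/(t + 3) − 5| < 16|t − 5|/(8·4) = (1/2)|t − 5|, which is < ε once |t − 5| < 2ε.
Take δ = min(4, 2ε). Then 0 < |t − 5| < δ forces both bounds, so |(7t + 5)/(t + 3) − 5| < ε.

δ = min(4, 2ε)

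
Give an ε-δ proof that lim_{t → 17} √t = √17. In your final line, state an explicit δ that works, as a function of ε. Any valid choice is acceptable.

δ = min(17, √17·ε)

Let ε > 0. We want δ > 0 such that 0 < |t − 17| < δ implies |√t − √17| < ε.
Rationalise: √t − √17 = (t − 17)/(√t + √17), so |√t − √17| = |t − 17|/(√t + √17).
Restrict δ ≤ 17 so that |t − 17| < 17 forces t > 0, and then √t + √17 > √17.
Hence |√t − √17| < |t − 17|/√17, which is < ε once |t − 17| < √17·ε.
Take δ = min(17, √17·ε). If 0 < |t − 17| < δ then t > 0 and |√t − √17| < |t − 17|/√17 < ε.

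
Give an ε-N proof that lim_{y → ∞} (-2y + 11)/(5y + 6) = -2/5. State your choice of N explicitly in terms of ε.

Let ε > 0. We seek N > 0 such that y > N implies |(-2y + 11)/(5y + 6) + 2/5| < ε.
(-2y + 11)/(5y + 6) + 2/5 = (5(-2y + 11) − (-2)(5y + 6)) / (5(5y + 6)) = 67/(5(5y + 6)).
For y > 0 we have 5y + 6 > 5y, so |(-2y + 11)/(5y + 6) + 2/5| = 67/(5(5y + 6)) < 67/(5·5y) = (67/25)/y.
Thus |(-2y + 11)/(5y + 6) + 2/5| < ε whenever y > (67/25)/ε.
Take N = (67/25)/ε. If y > N then |(-2y + 11)/(5y + 6) + 2/5| < (67/25)/y < ε.

N = (67/25)/ε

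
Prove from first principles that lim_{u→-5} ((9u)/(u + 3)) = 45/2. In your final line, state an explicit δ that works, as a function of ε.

Let ε > 0 be given. We want δ > 0 with 0 < |u + 5| < δ ⇒ |(9u)/(u + 3) − (45/2)| < ε.
Combining over a common denominator, (9u)/(u + 3) − (45/2) = [(9u)·(-2) − (-45)·(u + 3)] / [(-2)·(u + 3)] = 27(u + 5) / ((-2)(u + 3)).
So |(9u)/(u + 3) − (45/2)| = 27|u + 5| / (2·|u + 3|).
Require δ ≤ 1, so |u + 3| ≥ |-2| − |u + 5| > 2 − 1 = 1.
Hence |(9u)/(u + 3) − (45/2)| < 27|u + 5|/(2·1) = (27/2)|u + 5|, which is < ε once |u + 5| < (2/27)ε.
Take δ = min(1, (2/27)ε). Then 0 < |u + 5| < δ forces both bounds, so |(9u)/(u + 3) − (45/2)| < ε.

δ = min(1, (2/27)ε)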